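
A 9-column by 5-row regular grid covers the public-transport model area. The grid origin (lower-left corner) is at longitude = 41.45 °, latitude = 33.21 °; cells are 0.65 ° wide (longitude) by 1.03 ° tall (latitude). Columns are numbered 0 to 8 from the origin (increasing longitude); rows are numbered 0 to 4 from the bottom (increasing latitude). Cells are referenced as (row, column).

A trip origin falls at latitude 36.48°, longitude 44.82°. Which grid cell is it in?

Column index: ⌊(44.82 − 41.45) / 0.65⌋ = ⌊5.185⌋ = 5
Row offset from origin: ⌊(36.48 − 33.21) / 1.03⌋ = ⌊3.175⌋ = 3 → row 3

(3, 5)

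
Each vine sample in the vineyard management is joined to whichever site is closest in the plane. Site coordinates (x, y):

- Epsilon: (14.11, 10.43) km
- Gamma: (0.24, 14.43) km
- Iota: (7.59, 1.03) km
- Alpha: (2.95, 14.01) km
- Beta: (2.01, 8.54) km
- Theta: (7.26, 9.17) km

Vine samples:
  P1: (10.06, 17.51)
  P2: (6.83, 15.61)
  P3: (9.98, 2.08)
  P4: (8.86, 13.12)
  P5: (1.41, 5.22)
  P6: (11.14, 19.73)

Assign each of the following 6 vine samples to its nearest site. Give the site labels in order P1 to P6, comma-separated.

Alpha, Alpha, Iota, Theta, Beta, Epsilon

P1 → Alpha (d²=62.80)
P2 → Alpha (d²=17.61)
P3 → Iota (d²=6.81)
P4 → Theta (d²=18.16)
P5 → Beta (d²=11.38)
P6 → Epsilon (d²=95.31)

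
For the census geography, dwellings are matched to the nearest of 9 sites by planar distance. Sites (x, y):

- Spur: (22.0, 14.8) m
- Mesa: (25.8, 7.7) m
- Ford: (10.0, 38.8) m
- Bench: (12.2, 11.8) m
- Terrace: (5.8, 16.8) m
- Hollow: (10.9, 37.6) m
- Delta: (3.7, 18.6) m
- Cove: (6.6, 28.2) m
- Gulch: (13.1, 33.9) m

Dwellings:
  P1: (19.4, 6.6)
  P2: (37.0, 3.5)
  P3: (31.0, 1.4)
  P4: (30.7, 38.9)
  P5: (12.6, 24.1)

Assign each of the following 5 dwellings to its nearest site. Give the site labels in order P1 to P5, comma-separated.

Mesa, Mesa, Mesa, Gulch, Cove

P1 → Mesa (d²=42.17)
P2 → Mesa (d²=143.08)
P3 → Mesa (d²=66.73)
P4 → Gulch (d²=334.76)
P5 → Cove (d²=52.81)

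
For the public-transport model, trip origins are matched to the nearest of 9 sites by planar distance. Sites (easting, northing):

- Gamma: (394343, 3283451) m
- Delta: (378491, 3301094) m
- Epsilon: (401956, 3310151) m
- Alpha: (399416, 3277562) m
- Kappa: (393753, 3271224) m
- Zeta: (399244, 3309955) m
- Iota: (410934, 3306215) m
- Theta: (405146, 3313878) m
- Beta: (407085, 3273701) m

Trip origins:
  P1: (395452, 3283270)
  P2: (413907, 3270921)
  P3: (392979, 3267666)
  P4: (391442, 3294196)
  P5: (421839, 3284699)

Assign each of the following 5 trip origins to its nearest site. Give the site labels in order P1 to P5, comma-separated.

P1 → Gamma (d²=1262642.00)
P2 → Beta (d²=54268084.00)
P3 → Kappa (d²=13258440.00)
P4 → Gamma (d²=123870826.00)
P5 → Beta (d²=338636520.00)

Gamma, Beta, Kappa, Gamma, Beta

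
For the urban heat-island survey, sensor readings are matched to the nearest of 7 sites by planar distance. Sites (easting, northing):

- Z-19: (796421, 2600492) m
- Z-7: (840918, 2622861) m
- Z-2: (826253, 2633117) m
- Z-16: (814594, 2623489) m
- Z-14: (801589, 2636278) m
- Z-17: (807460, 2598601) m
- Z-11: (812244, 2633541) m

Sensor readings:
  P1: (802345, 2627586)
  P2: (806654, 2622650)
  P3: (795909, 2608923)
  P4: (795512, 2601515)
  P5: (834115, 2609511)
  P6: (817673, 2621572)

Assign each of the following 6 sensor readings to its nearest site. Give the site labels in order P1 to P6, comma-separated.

P1 → Z-14 (d²=76122400.00)
P2 → Z-16 (d²=63747521.00)
P3 → Z-19 (d²=71343905.00)
P4 → Z-19 (d²=1872810.00)
P5 → Z-7 (d²=224503309.00)
P6 → Z-16 (d²=13155130.00)

Z-14, Z-16, Z-19, Z-19, Z-7, Z-16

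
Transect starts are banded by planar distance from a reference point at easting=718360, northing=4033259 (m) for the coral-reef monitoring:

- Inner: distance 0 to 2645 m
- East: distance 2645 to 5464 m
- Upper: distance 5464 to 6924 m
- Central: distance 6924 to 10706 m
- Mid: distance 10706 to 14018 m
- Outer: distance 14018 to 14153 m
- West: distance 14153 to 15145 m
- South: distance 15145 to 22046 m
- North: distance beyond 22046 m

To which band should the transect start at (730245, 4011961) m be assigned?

Distance = √((730245−718360)² + (4011961−4033259)²) = √(141253225.000 + 453604804.000) = 24389.712 m.
22046 ≤ 24389.712 < ∞ → North.

North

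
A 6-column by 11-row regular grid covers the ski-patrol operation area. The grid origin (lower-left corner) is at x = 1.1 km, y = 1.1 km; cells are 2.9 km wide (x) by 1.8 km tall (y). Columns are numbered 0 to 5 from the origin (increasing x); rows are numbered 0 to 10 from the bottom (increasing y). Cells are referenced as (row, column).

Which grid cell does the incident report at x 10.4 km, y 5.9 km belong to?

Column index: ⌊(10.4 − 1.1) / 2.9⌋ = ⌊3.207⌋ = 3
Row offset from origin: ⌊(5.9 − 1.1) / 1.8⌋ = ⌊2.667⌋ = 2 → row 2

(2, 3)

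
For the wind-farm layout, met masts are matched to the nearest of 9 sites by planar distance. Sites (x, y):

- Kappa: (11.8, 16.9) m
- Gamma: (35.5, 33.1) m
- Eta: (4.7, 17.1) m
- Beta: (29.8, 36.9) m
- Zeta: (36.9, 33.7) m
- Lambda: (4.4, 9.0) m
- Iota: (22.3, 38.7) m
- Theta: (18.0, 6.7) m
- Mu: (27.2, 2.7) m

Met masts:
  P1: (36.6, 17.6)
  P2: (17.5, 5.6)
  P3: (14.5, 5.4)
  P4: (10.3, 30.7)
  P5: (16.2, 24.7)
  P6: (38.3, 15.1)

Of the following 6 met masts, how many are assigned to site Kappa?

2

P1 → Gamma
P2 → Theta
P3 → Theta
P4 → Kappa
P5 → Kappa
P6 → Mu
2 of the 6 go to Kappa.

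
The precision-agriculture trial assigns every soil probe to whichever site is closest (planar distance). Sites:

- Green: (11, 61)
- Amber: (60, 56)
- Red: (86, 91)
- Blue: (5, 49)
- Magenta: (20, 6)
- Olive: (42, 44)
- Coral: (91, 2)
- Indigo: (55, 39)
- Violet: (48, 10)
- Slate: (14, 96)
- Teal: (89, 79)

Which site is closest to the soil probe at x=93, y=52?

Teal

Squared distances to each site:
Green: 6805.000; Amber: 1105.000; Red: 1570.000; Blue: 7753.000; Magenta: 7445.000; Olive: 2665.000; Coral: 2504.000; Indigo: 1613.000; Violet: 3789.000; Slate: 8177.000; Teal: 745.000.
Minimum at Teal.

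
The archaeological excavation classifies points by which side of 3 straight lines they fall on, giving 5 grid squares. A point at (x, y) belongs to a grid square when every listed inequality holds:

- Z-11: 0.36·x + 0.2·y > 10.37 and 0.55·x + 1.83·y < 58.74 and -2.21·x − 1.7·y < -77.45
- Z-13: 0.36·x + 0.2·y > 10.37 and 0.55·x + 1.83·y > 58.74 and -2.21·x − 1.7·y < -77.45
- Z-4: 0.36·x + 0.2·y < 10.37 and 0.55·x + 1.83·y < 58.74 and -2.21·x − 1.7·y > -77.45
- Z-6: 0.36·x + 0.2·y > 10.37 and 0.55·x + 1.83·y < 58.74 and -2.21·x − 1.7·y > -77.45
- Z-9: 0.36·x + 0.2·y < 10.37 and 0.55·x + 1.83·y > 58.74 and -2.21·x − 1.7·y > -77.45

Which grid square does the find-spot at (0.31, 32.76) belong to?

0.36·0.31 + 0.2·32.76 = 6.664, which is < 10.37
0.55·0.31 + 1.83·32.76 = 60.121, which is > 58.74
-2.21·0.31 − 1.7·32.76 = -56.377, which is > -77.45
This sign pattern matches Z-9.

Z-9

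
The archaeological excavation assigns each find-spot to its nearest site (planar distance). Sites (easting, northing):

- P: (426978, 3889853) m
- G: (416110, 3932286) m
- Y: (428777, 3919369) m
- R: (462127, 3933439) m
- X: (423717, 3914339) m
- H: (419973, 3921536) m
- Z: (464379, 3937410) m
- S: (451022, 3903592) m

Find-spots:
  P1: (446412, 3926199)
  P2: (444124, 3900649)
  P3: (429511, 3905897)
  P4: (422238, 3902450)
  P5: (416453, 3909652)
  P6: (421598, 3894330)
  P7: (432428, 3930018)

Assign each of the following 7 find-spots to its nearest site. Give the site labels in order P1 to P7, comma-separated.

R, S, X, X, X, P, Y

P1 → R (d²=299378825.00)
P2 → S (d²=56243653.00)
P3 → X (d²=104837800.00)
P4 → X (d²=143535762.00)
P5 → X (d²=74733665.00)
P6 → P (d²=48987929.00)
P7 → Y (d²=126731002.00)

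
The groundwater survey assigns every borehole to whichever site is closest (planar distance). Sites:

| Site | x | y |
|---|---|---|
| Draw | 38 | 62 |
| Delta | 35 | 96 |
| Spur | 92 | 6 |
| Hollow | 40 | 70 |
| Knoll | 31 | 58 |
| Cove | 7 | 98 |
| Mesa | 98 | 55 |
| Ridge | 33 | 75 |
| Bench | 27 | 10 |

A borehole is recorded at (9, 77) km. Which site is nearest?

Squared distances to each site:
Draw: 1066.000; Delta: 1037.000; Spur: 11930.000; Hollow: 1010.000; Knoll: 845.000; Cove: 445.000; Mesa: 8405.000; Ridge: 580.000; Bench: 4813.000.
Minimum at Cove.

Cove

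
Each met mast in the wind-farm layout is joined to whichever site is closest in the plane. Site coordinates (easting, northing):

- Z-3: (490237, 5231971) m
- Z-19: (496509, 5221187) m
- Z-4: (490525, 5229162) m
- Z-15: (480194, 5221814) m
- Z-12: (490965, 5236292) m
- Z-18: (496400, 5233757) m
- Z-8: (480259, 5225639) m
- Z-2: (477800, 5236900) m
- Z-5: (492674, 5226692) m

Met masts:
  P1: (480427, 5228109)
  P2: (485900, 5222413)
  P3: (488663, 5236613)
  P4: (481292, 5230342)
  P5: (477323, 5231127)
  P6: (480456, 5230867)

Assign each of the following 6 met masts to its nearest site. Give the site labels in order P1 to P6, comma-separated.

Z-8, Z-15, Z-12, Z-8, Z-2, Z-8

P1 → Z-8 (d²=6129124.00)
P2 → Z-15 (d²=32917237.00)
P3 → Z-12 (d²=5402245.00)
P4 → Z-8 (d²=23185298.00)
P5 → Z-2 (d²=33555058.00)
P6 → Z-8 (d²=27370793.00)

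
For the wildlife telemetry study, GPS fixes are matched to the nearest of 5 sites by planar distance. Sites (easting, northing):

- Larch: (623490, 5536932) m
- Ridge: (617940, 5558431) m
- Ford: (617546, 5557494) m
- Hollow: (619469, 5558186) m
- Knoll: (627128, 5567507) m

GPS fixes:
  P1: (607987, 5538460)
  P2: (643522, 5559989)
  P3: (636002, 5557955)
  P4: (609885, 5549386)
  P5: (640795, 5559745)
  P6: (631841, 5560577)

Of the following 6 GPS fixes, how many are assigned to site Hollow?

P1 → Larch
P2 → Knoll
P3 → Knoll
P4 → Ford
P5 → Knoll
P6 → Knoll
0 of the 6 go to Hollow.

0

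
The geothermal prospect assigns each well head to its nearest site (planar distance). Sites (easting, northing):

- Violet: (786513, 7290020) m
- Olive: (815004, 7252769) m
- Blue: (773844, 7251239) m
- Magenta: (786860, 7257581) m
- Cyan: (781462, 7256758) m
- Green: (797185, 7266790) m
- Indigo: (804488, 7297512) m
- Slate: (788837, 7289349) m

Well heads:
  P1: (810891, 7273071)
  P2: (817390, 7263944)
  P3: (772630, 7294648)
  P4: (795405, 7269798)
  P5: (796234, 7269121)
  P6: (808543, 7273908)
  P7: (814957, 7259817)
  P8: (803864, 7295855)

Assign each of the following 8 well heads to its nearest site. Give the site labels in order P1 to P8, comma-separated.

P1 → Green (d²=227305397.00)
P2 → Olive (d²=130573621.00)
P3 → Violet (d²=214156073.00)
P4 → Green (d²=12216464.00)
P5 → Green (d²=6337962.00)
P6 → Green (d²=179670088.00)
P7 → Olive (d²=49676513.00)
P8 → Indigo (d²=3135025.00)

Green, Olive, Violet, Green, Green, Green, Olive, Indigo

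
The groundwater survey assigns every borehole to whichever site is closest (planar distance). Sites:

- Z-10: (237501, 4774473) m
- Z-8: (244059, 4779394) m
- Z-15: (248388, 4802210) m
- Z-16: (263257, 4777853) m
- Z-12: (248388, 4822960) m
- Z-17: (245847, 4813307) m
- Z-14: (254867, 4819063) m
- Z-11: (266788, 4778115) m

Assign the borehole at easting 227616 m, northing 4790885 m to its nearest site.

Z-10

Squared distances to each site:
Z-10: 367066969.000; Z-8: 402415330.000; Z-15: 559731609.000; Z-16: 1440113905.000; Z-12: 1460281609.000; Z-17: 835115445.000; Z-14: 1536616685.000; Z-11: 1697518484.000.
Minimum at Z-10.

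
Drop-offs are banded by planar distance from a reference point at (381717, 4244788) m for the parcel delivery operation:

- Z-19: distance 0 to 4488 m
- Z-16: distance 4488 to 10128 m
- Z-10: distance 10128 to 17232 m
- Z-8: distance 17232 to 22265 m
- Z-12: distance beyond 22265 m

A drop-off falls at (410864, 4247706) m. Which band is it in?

Z-12

Distance = √((410864−381717)² + (4247706−4244788)²) = √(849547609.000 + 8514724.000) = 29292.701 m.
22265 ≤ 29292.701 < ∞ → Z-12.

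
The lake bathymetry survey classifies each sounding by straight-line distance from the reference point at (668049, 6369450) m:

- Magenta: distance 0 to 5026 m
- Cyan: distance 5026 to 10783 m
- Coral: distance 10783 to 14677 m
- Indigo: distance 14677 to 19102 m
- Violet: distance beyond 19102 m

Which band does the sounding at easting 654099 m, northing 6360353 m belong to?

Distance = √((654099−668049)² + (6360353−6369450)²) = √(194602500.000 + 82755409.000) = 16654.066 m.
14677 ≤ 16654.066 < 19102 → Indigo.

Indigo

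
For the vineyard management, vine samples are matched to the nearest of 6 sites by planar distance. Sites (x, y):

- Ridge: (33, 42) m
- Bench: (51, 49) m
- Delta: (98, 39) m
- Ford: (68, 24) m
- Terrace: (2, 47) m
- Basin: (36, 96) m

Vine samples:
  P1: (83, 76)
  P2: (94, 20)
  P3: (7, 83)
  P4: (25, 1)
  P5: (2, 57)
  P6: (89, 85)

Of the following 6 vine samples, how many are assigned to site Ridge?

1

P1 → Delta
P2 → Delta
P3 → Basin
P4 → Ridge
P5 → Terrace
P6 → Delta
1 of the 6 goes to Ridge.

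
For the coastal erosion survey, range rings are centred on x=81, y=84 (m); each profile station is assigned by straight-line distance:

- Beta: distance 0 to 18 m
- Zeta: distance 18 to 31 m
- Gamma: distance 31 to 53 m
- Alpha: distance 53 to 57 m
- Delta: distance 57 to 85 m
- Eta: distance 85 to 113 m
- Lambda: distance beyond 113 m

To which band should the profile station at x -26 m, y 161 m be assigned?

Distance = √((-26−81)² + (161−84)²) = √(11449.000 + 5929.000) = 131.826 m.
113 ≤ 131.826 < ∞ → Lambda.

Lambda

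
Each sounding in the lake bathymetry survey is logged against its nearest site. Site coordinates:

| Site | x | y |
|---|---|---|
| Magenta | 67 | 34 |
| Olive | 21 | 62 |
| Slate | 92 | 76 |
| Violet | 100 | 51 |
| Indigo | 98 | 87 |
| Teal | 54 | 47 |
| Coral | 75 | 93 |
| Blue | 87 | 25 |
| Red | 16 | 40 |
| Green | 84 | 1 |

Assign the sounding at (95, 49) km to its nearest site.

Squared distances to each site:
Magenta: 1009.000; Olive: 5645.000; Slate: 738.000; Violet: 29.000; Indigo: 1453.000; Teal: 1685.000; Coral: 2336.000; Blue: 640.000; Red: 6322.000; Green: 2425.000.
Minimum at Violet.

Violet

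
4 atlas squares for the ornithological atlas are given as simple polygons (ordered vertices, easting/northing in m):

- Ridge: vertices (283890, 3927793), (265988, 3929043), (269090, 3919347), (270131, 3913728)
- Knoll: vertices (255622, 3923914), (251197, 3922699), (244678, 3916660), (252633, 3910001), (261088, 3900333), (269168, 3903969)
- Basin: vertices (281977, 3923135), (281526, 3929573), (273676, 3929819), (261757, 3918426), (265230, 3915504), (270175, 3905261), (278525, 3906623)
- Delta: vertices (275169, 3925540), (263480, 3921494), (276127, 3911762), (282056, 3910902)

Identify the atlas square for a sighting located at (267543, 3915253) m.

Basin

Cast a ray rightward from (267543, 3915253). For each polygon, the edges (by vertex number in listed order) whose endpoints lie on opposite sides of northing = 3915253, where each meets that height, and whether that is right or left of the point:
Ridge: 3–4 at easting≈269848.5 (right), 4–1 at easting≈271622.8 (right) → 2 crossings.
Knoll: 3–4 at easting≈246358.8 (left), 6–1 at easting≈261504.3 (left) → 0 crossings.
Basin: 5–6 at easting≈265351.2 (left), 7–1 at easting≈280329.2 (right) → 1 crossing.
Delta: 2–3 at easting≈271590.4 (right), 4–1 at easting≈280008.9 (right) → 2 crossings.
Only Basin has an odd count, so the point is inside Basin.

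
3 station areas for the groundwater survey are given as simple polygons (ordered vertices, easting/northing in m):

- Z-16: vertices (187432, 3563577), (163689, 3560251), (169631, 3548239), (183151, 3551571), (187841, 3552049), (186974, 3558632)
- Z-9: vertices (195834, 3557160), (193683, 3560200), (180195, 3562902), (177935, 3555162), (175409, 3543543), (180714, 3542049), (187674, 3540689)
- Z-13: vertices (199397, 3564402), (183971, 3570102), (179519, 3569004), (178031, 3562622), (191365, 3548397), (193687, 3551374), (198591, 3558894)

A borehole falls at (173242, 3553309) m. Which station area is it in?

Z-16

Cast a ray rightward from (173242, 3553309). For each polygon, the edges (by vertex number in listed order) whose endpoints lie on opposite sides of northing = 3553309, where each meets that height, and whether that is right or left of the point:
Z-16: 2–3 at easting≈167123.0 (left), 5–6 at easting≈187675.1 (right) → 1 crossing.
Z-9: 4–5 at easting≈177532.2 (right), 7–1 at easting≈193926.2 (right) → 2 crossings.
Z-13: 4–5 at easting≈186760.7 (right), 6–7 at easting≈194948.9 (right) → 2 crossings.
Only Z-16 has an odd count, so the point is inside Z-16.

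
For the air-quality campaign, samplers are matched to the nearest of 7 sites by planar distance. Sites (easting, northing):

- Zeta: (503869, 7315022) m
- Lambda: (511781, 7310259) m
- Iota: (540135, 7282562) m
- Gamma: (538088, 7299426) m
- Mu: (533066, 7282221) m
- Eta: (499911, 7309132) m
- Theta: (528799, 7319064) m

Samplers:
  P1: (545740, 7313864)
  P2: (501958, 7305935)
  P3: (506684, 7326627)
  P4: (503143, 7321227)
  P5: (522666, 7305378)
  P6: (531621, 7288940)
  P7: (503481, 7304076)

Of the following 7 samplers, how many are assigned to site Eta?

2

P1 → Gamma
P2 → Eta
P3 → Zeta
P4 → Zeta
P5 → Lambda
P6 → Mu
P7 → Eta
2 of the 7 go to Eta.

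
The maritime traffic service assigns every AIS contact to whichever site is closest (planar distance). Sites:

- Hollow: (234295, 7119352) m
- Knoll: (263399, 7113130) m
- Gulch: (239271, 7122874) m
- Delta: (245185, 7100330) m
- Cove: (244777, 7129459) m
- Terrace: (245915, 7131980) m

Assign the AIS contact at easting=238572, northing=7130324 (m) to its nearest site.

Cove

Squared distances to each site:
Hollow: 138677513.000; Knoll: 912013565.000; Gulch: 55991101.000; Delta: 943371805.000; Cove: 39250250.000; Terrace: 56661985.000.
Minimum at Cove.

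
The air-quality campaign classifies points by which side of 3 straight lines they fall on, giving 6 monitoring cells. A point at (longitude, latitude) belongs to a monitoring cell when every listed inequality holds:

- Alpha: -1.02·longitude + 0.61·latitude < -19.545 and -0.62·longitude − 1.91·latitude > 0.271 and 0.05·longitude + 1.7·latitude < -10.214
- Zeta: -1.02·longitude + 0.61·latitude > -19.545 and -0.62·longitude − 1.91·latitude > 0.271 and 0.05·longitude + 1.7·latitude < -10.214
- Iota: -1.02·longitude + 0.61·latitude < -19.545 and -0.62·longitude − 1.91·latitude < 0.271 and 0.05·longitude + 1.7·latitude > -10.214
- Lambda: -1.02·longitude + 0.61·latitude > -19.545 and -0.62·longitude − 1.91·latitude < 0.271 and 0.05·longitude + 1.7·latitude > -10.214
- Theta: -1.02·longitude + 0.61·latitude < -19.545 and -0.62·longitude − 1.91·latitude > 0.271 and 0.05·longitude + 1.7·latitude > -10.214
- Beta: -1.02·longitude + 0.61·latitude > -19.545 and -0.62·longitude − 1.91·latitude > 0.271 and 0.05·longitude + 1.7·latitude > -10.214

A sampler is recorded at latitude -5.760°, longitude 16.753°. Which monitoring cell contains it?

Theta

-1.02·16.753 + 0.61·-5.760 = -20.602, which is < -19.545
-0.62·16.753 − 1.91·-5.760 = 0.615, which is > 0.271
0.05·16.753 + 1.7·-5.760 = -8.954, which is > -10.214
This sign pattern matches Theta.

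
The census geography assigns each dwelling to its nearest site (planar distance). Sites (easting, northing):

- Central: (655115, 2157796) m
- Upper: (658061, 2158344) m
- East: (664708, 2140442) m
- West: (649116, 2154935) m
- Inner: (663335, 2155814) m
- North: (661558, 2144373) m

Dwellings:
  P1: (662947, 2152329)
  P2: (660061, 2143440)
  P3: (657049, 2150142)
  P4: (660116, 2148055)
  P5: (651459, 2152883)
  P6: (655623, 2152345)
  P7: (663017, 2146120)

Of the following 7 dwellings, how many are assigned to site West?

P1 → Inner
P2 → North
P3 → North
P4 → North
P5 → West
P6 → Central
P7 → North
1 of the 7 goes to West.

1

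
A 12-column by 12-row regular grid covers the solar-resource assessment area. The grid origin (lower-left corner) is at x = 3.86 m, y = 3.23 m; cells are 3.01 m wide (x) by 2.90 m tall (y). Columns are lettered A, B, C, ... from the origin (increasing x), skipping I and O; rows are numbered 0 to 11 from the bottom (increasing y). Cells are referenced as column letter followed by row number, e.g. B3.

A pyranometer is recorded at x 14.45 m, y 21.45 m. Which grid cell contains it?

D6

Column index: ⌊(14.45 − 3.86) / 3.01⌋ = ⌊3.518⌋ = 3 → column D
Row offset from origin: ⌊(21.45 − 3.23) / 2.90⌋ = ⌊6.283⌋ = 6 → row 6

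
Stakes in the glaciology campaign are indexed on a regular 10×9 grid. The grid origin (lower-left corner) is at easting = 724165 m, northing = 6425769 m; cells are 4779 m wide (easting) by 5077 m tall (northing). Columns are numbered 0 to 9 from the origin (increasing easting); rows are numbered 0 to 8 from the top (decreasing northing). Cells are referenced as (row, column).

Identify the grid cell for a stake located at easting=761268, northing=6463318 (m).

(1, 7)

Column index: ⌊(761268 − 724165) / 4779⌋ = ⌊7.764⌋ = 7
Row offset from origin: ⌊(6463318 − 6425769) / 5077⌋ = ⌊7.396⌋ = 7 → row 1 (counted from top)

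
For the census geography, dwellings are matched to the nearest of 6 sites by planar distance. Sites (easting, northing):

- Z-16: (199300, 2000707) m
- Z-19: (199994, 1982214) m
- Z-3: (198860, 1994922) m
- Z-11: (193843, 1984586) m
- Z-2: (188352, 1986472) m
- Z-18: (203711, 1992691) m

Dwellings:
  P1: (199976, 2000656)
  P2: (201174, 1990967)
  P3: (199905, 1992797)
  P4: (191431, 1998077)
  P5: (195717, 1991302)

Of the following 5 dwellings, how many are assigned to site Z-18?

P1 → Z-16
P2 → Z-18
P3 → Z-3
P4 → Z-3
P5 → Z-3
1 of the 5 goes to Z-18.

1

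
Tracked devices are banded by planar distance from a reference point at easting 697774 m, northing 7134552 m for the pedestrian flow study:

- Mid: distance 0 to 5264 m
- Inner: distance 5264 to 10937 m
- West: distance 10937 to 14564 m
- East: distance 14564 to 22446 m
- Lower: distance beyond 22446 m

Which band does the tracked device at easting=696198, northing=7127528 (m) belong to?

Distance = √((696198−697774)² + (7127528−7134552)²) = √(2483776.000 + 49336576.000) = 7198.635 m.
5264 ≤ 7198.635 < 10937 → Inner.

Inner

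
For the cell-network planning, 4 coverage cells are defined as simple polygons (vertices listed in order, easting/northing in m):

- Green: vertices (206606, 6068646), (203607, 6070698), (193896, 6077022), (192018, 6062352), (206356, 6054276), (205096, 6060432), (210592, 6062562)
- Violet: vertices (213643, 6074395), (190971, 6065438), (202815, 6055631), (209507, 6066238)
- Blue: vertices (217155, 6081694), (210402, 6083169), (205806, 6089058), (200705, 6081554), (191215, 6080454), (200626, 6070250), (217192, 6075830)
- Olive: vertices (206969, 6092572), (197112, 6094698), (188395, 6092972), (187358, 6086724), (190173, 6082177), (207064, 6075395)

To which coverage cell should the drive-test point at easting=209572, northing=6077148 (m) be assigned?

Cast a ray rightward from (209572, 6077148). For each polygon, the edges (by vertex number in listed order) whose endpoints lie on opposite sides of northing = 6077148, where each meets that height, and whether that is right or left of the point:
Green: no edge straddles that height → 0 crossings.
Violet: no edge straddles that height → 0 crossings.
Blue: 5–6 at easting≈194264.1 (left), 7–1 at easting≈217183.7 (right) → 1 crossing.
Olive: 5–6 at easting≈202698.0 (left), 6–1 at easting≈207054.3 (left) → 0 crossings.
Only Blue has an odd count, so the point is inside Blue.

Blue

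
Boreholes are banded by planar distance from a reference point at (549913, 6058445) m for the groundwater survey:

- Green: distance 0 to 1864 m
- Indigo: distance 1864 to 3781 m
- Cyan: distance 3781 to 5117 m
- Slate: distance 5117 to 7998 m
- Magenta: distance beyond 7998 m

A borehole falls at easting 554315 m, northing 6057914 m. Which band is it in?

Cyan

Distance = √((554315−549913)² + (6057914−6058445)²) = √(19377604.000 + 281961.000) = 4433.911 m.
3781 ≤ 4433.911 < 5117 → Cyan.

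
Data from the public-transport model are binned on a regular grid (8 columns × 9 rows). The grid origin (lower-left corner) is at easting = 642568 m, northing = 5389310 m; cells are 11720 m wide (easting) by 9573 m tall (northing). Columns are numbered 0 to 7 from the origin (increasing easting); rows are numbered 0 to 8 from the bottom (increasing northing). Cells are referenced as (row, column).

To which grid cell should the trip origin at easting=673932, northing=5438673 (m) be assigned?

(5, 2)

Column index: ⌊(673932 − 642568) / 11720⌋ = ⌊2.676⌋ = 2
Row offset from origin: ⌊(5438673 − 5389310) / 9573⌋ = ⌊5.156⌋ = 5 → row 5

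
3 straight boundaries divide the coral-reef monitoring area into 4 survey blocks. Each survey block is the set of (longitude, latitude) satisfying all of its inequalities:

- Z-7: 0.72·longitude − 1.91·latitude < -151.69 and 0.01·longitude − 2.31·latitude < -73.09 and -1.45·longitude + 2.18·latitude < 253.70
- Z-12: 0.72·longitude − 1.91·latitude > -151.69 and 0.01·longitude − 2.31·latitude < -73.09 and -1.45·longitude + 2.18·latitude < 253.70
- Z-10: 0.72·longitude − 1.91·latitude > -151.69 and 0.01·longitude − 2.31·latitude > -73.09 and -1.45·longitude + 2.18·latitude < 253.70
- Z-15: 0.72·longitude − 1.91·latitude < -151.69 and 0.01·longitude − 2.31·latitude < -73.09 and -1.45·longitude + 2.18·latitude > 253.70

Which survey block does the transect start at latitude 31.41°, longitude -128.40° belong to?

Z-15

0.72·-128.40 − 1.91·31.41 = -152.441, which is < -151.69
0.01·-128.40 − 2.31·31.41 = -73.841, which is < -73.09
-1.45·-128.40 + 2.18·31.41 = 254.654, which is > 253.70
This sign pattern matches Z-15.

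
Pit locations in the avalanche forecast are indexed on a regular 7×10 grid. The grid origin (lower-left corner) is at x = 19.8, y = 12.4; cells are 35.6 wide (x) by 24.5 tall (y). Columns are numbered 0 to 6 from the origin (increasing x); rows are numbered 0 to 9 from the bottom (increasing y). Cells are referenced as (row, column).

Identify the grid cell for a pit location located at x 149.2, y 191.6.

Column index: ⌊(149.2 − 19.8) / 35.6⌋ = ⌊3.635⌋ = 3
Row offset from origin: ⌊(191.6 − 12.4) / 24.5⌋ = ⌊7.314⌋ = 7 → row 7

(7, 3)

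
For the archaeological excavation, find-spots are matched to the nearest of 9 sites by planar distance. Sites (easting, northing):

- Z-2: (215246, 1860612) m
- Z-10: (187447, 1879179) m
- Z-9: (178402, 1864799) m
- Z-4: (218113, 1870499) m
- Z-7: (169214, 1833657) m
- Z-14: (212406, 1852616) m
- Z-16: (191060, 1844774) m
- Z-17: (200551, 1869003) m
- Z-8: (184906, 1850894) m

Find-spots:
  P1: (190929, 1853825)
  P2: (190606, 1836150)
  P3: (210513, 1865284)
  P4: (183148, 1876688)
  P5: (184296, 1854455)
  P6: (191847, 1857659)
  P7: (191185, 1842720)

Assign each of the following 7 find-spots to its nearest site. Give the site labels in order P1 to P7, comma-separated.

P1 → Z-8 (d²=44867290.00)
P2 → Z-16 (d²=74579492.00)
P3 → Z-2 (d²=44228873.00)
P4 → Z-10 (d²=24686482.00)
P5 → Z-8 (d²=13052821.00)
P6 → Z-8 (d²=93942706.00)
P7 → Z-16 (d²=4234541.00)

Z-8, Z-16, Z-2, Z-10, Z-8, Z-8, Z-16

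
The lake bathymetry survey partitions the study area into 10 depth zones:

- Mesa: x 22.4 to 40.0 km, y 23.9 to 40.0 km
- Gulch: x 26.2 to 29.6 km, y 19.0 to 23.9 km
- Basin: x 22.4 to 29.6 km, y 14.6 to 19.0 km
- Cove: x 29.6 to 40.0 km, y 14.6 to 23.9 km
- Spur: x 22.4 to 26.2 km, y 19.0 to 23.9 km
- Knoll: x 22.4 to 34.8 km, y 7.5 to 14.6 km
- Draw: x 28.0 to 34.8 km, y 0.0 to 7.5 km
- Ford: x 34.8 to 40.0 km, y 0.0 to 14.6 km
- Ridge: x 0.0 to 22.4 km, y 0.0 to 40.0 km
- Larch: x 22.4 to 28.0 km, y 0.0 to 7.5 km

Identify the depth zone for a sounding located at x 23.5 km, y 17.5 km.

The point has x = 23.5 and y = 17.5.
Only Basin satisfies 22.4 ≤ x ≤ 29.6 and 14.6 ≤ y ≤ 19.0.

Basin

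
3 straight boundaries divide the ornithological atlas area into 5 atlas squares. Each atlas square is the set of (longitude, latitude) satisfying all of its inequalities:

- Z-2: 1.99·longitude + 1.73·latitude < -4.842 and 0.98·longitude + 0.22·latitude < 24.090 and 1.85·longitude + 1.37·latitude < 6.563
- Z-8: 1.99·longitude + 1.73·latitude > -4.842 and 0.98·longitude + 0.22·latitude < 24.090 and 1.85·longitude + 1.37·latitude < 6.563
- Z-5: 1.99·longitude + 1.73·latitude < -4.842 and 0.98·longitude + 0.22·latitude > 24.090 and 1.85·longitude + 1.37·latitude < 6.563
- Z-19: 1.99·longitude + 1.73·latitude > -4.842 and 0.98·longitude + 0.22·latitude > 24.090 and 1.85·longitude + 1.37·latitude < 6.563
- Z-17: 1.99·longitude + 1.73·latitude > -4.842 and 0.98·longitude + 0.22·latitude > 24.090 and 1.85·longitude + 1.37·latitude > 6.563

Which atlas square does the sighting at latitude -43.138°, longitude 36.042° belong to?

Z-17

1.99·36.042 + 1.73·-43.138 = -2.905, which is > -4.842
0.98·36.042 + 0.22·-43.138 = 25.831, which is > 24.090
1.85·36.042 + 1.37·-43.138 = 7.579, which is > 6.563
This sign pattern matches Z-17.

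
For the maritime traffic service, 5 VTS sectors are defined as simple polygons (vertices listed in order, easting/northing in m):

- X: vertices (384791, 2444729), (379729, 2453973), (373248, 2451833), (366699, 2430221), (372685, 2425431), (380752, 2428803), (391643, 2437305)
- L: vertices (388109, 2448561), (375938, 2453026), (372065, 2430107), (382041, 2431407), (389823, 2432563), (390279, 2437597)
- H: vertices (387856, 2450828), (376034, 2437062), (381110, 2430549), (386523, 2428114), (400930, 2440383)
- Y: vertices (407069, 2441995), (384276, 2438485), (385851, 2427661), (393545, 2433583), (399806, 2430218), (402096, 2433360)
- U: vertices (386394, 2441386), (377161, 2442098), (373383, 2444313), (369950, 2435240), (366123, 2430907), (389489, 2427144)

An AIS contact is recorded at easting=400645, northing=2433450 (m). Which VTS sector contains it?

Cast a ray rightward from (400645, 2433450). For each polygon, the edges (by vertex number in listed order) whose endpoints lie on opposite sides of northing = 2433450, where each meets that height, and whether that is right or left of the point:
X: 3–4 at easting≈367677.5 (left), 6–7 at easting≈386704.8 (left) → 0 crossings.
L: 2–3 at easting≈372629.9 (left), 5–6 at easting≈389903.3 (left) → 0 crossings.
H: 2–3 at easting≈378849.1 (left), 4–5 at easting≈392788.9 (left) → 0 crossings.
Y: 2–3 at easting≈385008.6 (left), 3–4 at easting≈393372.2 (left), 4–5 at easting≈393792.5 (left), 6–1 at easting≈402147.8 (right) → 1 crossing.
U: 4–5 at easting≈368369.0 (left), 6–1 at easting≈388118.6 (left) → 0 crossings.
Only Y has an odd count, so the point is inside Y.

Y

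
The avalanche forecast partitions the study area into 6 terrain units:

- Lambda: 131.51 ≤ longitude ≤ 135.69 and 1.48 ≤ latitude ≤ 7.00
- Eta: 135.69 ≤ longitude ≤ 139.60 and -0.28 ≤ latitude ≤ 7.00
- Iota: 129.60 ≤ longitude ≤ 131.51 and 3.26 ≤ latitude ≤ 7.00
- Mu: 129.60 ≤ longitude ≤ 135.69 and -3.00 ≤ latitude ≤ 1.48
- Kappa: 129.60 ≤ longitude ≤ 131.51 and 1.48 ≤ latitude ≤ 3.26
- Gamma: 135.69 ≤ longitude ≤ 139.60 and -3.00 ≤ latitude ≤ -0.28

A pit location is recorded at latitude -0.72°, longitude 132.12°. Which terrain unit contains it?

The point has longitude = 132.12 and latitude = -0.72.
Only Mu satisfies 129.60 ≤ longitude ≤ 135.69 and -3.00 ≤ latitude ≤ 1.48.

Mu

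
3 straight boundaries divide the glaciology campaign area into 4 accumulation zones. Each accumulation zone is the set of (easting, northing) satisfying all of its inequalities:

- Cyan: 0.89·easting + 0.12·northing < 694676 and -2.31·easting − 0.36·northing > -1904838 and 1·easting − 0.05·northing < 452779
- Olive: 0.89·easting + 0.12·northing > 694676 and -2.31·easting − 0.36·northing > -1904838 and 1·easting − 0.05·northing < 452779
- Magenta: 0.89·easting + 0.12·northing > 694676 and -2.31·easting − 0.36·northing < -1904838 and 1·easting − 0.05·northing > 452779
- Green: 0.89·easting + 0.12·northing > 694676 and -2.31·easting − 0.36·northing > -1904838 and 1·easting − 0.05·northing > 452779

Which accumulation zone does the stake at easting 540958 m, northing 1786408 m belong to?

0.89·540958 + 0.12·1786408 = 695821.580, which is > 694676
-2.31·540958 − 0.36·1786408 = -1892719.860, which is > -1904838
1·540958 − 0.05·1786408 = 451637.600, which is < 452779
This sign pattern matches Olive.

Olive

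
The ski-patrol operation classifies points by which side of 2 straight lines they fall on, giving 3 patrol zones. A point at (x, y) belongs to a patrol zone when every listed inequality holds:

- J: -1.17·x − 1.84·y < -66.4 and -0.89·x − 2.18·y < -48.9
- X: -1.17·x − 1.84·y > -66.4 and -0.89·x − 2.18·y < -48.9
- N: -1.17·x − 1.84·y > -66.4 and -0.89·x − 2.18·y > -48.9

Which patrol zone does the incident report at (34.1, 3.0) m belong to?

-1.17·34.1 − 1.84·3.0 = -45.417, which is > -66.4
-0.89·34.1 − 2.18·3.0 = -36.889, which is > -48.9
This sign pattern matches N.

N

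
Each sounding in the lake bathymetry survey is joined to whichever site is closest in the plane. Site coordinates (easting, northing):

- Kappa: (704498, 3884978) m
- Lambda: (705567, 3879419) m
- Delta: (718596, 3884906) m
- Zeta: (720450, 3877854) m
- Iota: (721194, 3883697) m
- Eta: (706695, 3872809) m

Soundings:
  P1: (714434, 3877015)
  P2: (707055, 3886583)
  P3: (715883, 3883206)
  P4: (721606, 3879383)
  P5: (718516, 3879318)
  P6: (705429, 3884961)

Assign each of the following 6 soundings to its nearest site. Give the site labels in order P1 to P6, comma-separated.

P1 → Zeta (d²=36896177.00)
P2 → Kappa (d²=9114274.00)
P3 → Delta (d²=10250369.00)
P4 → Zeta (d²=3674177.00)
P5 → Zeta (d²=5883652.00)
P6 → Kappa (d²=867050.00)

Zeta, Kappa, Delta, Zeta, Zeta, Kappa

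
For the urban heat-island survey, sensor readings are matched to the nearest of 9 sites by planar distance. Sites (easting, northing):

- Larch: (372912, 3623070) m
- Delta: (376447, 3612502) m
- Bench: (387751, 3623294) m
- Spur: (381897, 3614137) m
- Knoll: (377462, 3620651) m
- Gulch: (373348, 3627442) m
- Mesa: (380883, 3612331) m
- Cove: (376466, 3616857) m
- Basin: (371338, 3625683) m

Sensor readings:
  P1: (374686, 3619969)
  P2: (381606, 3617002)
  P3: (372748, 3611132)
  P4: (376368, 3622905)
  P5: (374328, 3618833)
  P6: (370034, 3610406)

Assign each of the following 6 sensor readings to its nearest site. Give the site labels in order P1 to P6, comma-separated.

Knoll, Spur, Delta, Knoll, Cove, Delta

P1 → Knoll (d²=8171300.00)
P2 → Spur (d²=8292906.00)
P3 → Delta (d²=15559501.00)
P4 → Knoll (d²=6277352.00)
P5 → Cove (d²=8475620.00)
P6 → Delta (d²=45519785.00)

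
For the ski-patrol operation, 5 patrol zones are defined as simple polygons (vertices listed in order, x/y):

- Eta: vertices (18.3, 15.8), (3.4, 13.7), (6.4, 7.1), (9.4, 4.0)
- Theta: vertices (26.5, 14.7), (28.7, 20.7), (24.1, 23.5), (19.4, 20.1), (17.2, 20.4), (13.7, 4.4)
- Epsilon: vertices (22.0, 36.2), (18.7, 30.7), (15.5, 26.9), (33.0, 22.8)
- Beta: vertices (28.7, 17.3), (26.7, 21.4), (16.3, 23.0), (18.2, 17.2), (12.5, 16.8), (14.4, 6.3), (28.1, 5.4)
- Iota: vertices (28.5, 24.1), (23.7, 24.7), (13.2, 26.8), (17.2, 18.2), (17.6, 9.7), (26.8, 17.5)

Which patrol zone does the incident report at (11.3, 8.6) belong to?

Cast a ray rightward from (11.3, 8.6). For each polygon, the edges (by vertex number in listed order) whose endpoints lie on opposite sides of y = 8.6, where each meets that height, and whether that is right or left of the point:
Eta: 2–3 at x≈5.72 (left), 4–1 at x≈12.87 (right) → 1 crossing.
Theta: 5–6 at x≈14.62 (right), 6–1 at x≈18.92 (right) → 2 crossings.
Epsilon: no edge straddles that height → 0 crossings.
Beta: 5–6 at x≈13.98 (right), 7–1 at x≈28.26 (right) → 2 crossings.
Iota: no edge straddles that height → 0 crossings.
Only Eta has an odd count, so the point is inside Eta.

Eta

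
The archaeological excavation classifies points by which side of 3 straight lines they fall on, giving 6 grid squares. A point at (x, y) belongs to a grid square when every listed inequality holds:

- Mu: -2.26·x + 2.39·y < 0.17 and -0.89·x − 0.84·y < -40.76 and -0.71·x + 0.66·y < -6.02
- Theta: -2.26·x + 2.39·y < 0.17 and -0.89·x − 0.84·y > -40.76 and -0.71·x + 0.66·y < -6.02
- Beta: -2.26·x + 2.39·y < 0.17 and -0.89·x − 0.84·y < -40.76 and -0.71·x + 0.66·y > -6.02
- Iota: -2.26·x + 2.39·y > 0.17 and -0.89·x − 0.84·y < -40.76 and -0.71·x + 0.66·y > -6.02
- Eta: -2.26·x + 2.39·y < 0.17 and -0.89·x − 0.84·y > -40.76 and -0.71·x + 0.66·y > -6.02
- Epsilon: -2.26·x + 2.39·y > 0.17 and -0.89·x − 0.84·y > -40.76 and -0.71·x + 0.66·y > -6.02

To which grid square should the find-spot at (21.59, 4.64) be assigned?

Theta

-2.26·21.59 + 2.39·4.64 = -37.704, which is < 0.17
-0.89·21.59 − 0.84·4.64 = -23.113, which is > -40.76
-0.71·21.59 + 0.66·4.64 = -12.266, which is < -6.02
This sign pattern matches Theta.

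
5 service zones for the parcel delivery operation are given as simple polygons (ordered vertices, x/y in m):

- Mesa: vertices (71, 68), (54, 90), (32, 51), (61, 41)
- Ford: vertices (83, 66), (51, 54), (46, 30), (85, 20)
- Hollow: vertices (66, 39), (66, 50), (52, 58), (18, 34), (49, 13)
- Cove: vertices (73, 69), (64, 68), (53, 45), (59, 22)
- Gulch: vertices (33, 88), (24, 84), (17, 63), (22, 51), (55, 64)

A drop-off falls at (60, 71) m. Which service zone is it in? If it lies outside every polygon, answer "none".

Cast a ray rightward from (60, 71). For each polygon, the edges (by vertex number in listed order) whose endpoints lie on opposite sides of y = 71, where each meets that height, and whether that is right or left of the point:
Mesa: 1–2 at x≈68.7 (right), 2–3 at x≈43.3 (left) → 1 crossing.
Ford: no edge straddles that height → 0 crossings.
Hollow: no edge straddles that height → 0 crossings.
Cove: no edge straddles that height → 0 crossings.
Gulch: 2–3 at x≈19.7 (left), 5–1 at x≈48.6 (left) → 0 crossings.
Only Mesa has an odd count, so the point is inside Mesa.

Mesa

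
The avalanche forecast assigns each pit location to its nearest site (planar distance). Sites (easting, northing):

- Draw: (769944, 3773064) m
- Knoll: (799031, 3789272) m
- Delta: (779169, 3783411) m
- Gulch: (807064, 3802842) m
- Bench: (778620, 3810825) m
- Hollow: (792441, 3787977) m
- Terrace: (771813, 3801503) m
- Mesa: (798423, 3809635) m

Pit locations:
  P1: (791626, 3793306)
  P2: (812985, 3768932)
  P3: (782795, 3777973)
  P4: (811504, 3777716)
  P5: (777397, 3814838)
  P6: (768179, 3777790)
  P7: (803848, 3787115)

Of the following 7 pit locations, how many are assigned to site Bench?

1

P1 → Hollow
P2 → Knoll
P3 → Delta
P4 → Knoll
P5 → Bench
P6 → Draw
P7 → Knoll
1 of the 7 goes to Bench.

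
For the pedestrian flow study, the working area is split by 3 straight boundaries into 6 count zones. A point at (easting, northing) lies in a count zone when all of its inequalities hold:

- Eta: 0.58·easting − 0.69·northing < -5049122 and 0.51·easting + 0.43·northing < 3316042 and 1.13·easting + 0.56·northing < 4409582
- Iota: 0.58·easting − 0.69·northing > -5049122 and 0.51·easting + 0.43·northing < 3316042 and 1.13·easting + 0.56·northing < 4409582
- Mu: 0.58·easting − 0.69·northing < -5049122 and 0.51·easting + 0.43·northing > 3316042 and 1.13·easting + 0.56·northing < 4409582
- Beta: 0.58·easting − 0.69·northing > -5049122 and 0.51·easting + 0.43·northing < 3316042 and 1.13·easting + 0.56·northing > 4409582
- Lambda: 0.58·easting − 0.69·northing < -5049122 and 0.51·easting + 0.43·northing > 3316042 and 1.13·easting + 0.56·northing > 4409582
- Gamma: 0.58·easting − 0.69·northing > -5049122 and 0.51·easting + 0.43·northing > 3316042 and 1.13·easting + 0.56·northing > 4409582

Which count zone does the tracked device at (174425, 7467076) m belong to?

0.58·174425 − 0.69·7467076 = -5051115.940, which is < -5049122
0.51·174425 + 0.43·7467076 = 3299799.430, which is < 3316042
1.13·174425 + 0.56·7467076 = 4378662.810, which is < 4409582
This sign pattern matches Eta.

Eta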